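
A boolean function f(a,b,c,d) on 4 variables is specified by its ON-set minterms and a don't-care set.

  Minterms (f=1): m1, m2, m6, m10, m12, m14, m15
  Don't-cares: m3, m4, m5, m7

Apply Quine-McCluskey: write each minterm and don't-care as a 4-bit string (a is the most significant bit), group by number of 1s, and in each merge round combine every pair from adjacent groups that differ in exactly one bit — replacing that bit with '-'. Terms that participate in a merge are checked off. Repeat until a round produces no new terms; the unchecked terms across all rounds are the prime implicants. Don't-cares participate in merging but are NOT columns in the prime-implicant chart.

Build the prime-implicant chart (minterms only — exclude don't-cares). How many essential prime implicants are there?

[col 0] 0001*, 0010*, 0011*, 0100*, 0101*, 0110*, 0111*, 1010*, 1100*, 1110*, 1111*
[col 1] -010*, -100*, -110*, -111*, 0-01*, 0-10*, 0-11*, 00-1*, 001-*, 01-0*, 01-1*, 010-*, 011-*, 1-10*, 11-0*, 111-*
[col 2] --10, -1-0, -11-, 0--1, 0-1-, 01--
Prime implicants: --10, -1-0, -11-, 0--1, 0-1-, 01--
PI chart (minterm → PIs covering it):
  1 | 0--1  (sole → essential)
  2 | --10,0-1-
  6 | --10,-1-0,-11-,0-1-,01--
  10 | --10  (sole → essential)
  12 | -1-0  (sole → essential)
  14 | --10,-1-0,-11-
  15 | -11-  (sole → essential)
Essential prime implicants: --10, -1-0, -11-, 0--1

4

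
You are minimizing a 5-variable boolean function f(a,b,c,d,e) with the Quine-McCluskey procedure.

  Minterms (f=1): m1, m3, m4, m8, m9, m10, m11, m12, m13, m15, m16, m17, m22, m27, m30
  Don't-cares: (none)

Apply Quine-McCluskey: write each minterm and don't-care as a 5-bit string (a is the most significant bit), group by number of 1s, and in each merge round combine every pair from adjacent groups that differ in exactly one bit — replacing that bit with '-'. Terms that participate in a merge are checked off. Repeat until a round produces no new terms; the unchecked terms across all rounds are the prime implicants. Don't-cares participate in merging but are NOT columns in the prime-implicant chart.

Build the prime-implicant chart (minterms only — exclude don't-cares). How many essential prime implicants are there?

7

size-2^0 implicants → 00001(✓)  00011(✓)  00100(✓)  01000(✓)  01001(✓)  01010(✓)  01011(✓)  01100(✓)  01101(✓)  01111(✓)  10000(✓)  10001(✓)  10110(✓)  11011(✓)  11110(✓)
size-2^1 implicants → -0001  -1011  0-001(✓)  0-011(✓)  0-100  000-1(✓)  01-00(✓)  01-01(✓)  01-11(✓)  010-0(✓)  010-1(✓)  0100-(✓)  0101-(✓)  011-1(✓)  0110-(✓)  1-110  1000-
size-2^2 implicants → 0-0-1  01--1  01-0-  010--
Unchecked terms (primes): -0001, -1011, 0-0-1, 0-100, 01--1, 01-0-, 010--, 1-110, 1000-
Minterm coverage:
  m1 ⊆ -0001,0-0-1
  m3 ⊆ 0-0-1 [E]
  m4 ⊆ 0-100 [E]
  m8 ⊆ 01-0-,010--
  m9 ⊆ 0-0-1,01--1,01-0-,010--
  m10 ⊆ 010-- [E]
  m11 ⊆ -1011,0-0-1,01--1,010--
  m12 ⊆ 0-100,01-0-
  m13 ⊆ 01--1,01-0-
  m15 ⊆ 01--1 [E]
  m16 ⊆ 1000- [E]
  m17 ⊆ -0001,1000-
  m22 ⊆ 1-110 [E]
  m27 ⊆ -1011 [E]
  m30 ⊆ 1-110 [E]
E = {-1011, 0-0-1, 0-100, 01--1, 010--, 1-110, 1000-}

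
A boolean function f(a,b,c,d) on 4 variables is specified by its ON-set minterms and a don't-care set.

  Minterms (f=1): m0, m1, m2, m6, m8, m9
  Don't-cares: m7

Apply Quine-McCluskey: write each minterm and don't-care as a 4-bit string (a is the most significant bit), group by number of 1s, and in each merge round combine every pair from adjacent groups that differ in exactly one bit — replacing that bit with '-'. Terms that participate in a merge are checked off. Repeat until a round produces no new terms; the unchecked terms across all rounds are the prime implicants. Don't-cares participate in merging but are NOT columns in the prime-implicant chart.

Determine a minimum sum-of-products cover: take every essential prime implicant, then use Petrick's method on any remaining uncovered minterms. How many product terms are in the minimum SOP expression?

[col 0] 0000*, 0001*, 0010*, 0110*, 0111*, 1000*, 1001*
[col 1] -000*, -001*, 0-10, 00-0, 000-*, 011-, 100-*
[col 2] -00-
Prime implicants: -00-, 0-10, 00-0, 011-
PI chart (minterm → PIs covering it):
  0 | -00-,00-0
  1 | -00-  (sole → essential)
  2 | 0-10,00-0
  6 | 0-10,011-
  8 | -00-  (sole → essential)
  9 | -00-  (sole → essential)
Essential prime implicants: -00-
Petrick residual → 0-10
Minimum SOP uses 2 PIs: b'c' + a'cd'

2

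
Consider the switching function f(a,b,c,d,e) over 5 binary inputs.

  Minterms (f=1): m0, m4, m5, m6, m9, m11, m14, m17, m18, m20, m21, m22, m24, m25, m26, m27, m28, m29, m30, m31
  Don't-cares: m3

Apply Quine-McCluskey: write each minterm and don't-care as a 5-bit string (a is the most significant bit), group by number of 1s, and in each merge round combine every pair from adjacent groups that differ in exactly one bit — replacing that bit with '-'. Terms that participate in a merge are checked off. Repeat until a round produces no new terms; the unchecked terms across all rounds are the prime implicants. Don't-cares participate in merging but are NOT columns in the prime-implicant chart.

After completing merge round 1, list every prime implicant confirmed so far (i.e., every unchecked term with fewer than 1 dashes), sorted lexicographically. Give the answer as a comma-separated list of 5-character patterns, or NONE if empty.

NONE

size-2^0 implicants → 00000(✓)  00011(✓)  00100(✓)  00101(✓)  00110(✓)  01001(✓)  01011(✓)  01110(✓)  10001(✓)  10010(✓)  10100(✓)  10101(✓)  10110(✓)  11000(✓)  11001(✓)  11010(✓)  11011(✓)  11100(✓)  11101(✓)  11110(✓)  11111(✓)
size-2^1 implicants → -0100(✓)  -0101(✓)  -0110(✓)  -1001(✓)  -1011(✓)  -1110(✓)  0-011  0-110(✓)  00-00  001-0(✓)  0010-(✓)  010-1(✓)  1-001(✓)  1-010(✓)  1-100(✓)  1-101(✓)  1-110(✓)  10-01(✓)  10-10(✓)  101-0(✓)  1010-(✓)  11-00(✓)  11-01(✓)  11-10(✓)  11-11(✓)  110-0(✓)  110-1(✓)  1100-(✓)  1101-(✓)  111-0(✓)  111-1(✓)  1110-(✓)  1111-(✓)
size-2^2 implicants → --110  -01-0  -010-  -10-1  1--01  1--10  1-1-0  1-10-  11--0(✓)  11--1(✓)  11-0-(✓)  11-1-(✓)  110--(✓)  111--(✓)
size-2^3 implicants → 11---
Unchecked terms (primes): --110, -01-0, -010-, -10-1, 0-011, 00-00, 1--01, 1--10, 1-1-0, 1-10-, 11---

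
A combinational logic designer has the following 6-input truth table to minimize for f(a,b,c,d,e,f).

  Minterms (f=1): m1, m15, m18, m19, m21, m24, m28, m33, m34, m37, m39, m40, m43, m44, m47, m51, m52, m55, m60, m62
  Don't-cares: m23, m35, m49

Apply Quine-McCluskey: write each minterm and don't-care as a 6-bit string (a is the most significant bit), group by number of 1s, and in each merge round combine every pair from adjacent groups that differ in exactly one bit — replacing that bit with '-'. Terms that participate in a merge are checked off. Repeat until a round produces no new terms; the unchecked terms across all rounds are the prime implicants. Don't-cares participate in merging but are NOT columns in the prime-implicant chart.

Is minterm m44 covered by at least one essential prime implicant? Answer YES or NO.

size-2^0 implicants → 000001(✓)  001111(✓)  010010(✓)  010011(✓)  010101(✓)  010111(✓)  011000(✓)  011100(✓)  100001(✓)  100010(✓)  100011(✓)  100101(✓)  100111(✓)  101000(✓)  101011(✓)  101100(✓)  101111(✓)  110001(✓)  110011(✓)  110100(✓)  110111(✓)  111100(✓)  111110(✓)
size-2^1 implicants → -00001  -01111  -10011(✓)  -10111(✓)  -11100  010-11(✓)  01001-  0101-1  011-00  1-0001(✓)  1-0011(✓)  1-0111(✓)  1-1100  10-011(✓)  10-111(✓)  100-01(✓)  100-11(✓)  1000-1(✓)  10001-  1001-1(✓)  101-00  101-11(✓)  11-100  110-11(✓)  1100-1(✓)  1111-0
size-2^2 implicants → -10-11  1-0-11  1-00-1  10--11  100--1
Unchecked terms (primes): -00001, -01111, -10-11, -11100, 01001-, 0101-1, 011-00, 1-0-11, 1-00-1, 1-1100, 10--11, 100--1, 10001-, 101-00, 11-100, 1111-0
Minterm coverage:
  m1 ⊆ -00001 [E]
  m15 ⊆ -01111 [E]
  m18 ⊆ 01001- [E]
  m19 ⊆ -10-11,01001-
  m21 ⊆ 0101-1 [E]
  m24 ⊆ 011-00 [E]
  m28 ⊆ -11100,011-00
  m33 ⊆ -00001,1-00-1,100--1
  m34 ⊆ 10001- [E]
  m37 ⊆ 100--1 [E]
  m39 ⊆ 1-0-11,10--11,100--1
  m40 ⊆ 101-00 [E]
  m43 ⊆ 10--11 [E]
  m44 ⊆ 1-1100,101-00
  m47 ⊆ -01111,10--11
  m51 ⊆ -10-11,1-0-11,1-00-1
  m52 ⊆ 11-100 [E]
  m55 ⊆ -10-11,1-0-11
  m60 ⊆ -11100,1-1100,11-100,1111-0
  m62 ⊆ 1111-0 [E]
E = {-00001, -01111, 01001-, 0101-1, 011-00, 10--11, 100--1, 10001-, 101-00, 11-100, 1111-0}

YES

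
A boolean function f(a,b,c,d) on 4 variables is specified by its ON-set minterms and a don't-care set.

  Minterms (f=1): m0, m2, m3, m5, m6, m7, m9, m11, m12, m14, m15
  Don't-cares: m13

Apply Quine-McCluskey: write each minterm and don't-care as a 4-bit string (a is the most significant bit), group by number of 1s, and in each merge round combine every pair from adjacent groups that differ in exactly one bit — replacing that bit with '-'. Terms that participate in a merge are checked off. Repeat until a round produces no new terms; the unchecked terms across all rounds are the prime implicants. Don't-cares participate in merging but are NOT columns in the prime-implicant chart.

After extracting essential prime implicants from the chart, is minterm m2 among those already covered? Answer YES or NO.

YES

size-2^0 implicants → 0000(✓)  0010(✓)  0011(✓)  0101(✓)  0110(✓)  0111(✓)  1001(✓)  1011(✓)  1100(✓)  1101(✓)  1110(✓)  1111(✓)
size-2^1 implicants → -011(✓)  -101(✓)  -110(✓)  -111(✓)  0-10(✓)  0-11(✓)  00-0  001-(✓)  01-1(✓)  011-(✓)  1-01(✓)  1-11(✓)  10-1(✓)  11-0(✓)  11-1(✓)  110-(✓)  111-(✓)
size-2^2 implicants → --11  -1-1  -11-  0-1-  1--1  11--
Unchecked terms (primes): --11, -1-1, -11-, 0-1-, 00-0, 1--1, 11--
Minterm coverage:
  m0 ⊆ 00-0 [E]
  m2 ⊆ 0-1-,00-0
  m3 ⊆ --11,0-1-
  m5 ⊆ -1-1 [E]
  m6 ⊆ -11-,0-1-
  m7 ⊆ --11,-1-1,-11-,0-1-
  m9 ⊆ 1--1 [E]
  m11 ⊆ --11,1--1
  m12 ⊆ 11-- [E]
  m14 ⊆ -11-,11--
  m15 ⊆ --11,-1-1,-11-,1--1,11--
E = {-1-1, 00-0, 1--1, 11--}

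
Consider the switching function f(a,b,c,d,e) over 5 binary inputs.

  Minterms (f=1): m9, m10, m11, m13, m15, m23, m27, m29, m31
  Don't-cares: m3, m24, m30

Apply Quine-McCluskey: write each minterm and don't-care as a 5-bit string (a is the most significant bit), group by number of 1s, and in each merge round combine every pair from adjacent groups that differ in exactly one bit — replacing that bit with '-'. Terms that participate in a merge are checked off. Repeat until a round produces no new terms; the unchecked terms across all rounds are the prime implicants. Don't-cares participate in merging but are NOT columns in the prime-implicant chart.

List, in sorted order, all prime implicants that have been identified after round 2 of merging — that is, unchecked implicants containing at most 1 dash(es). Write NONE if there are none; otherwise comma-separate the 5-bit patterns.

[col 0] 00011*, 01001*, 01010*, 01011*, 01101*, 01111*, 10111*, 11000, 11011*, 11101*, 11110*, 11111*
[col 1] -1011*, -1101*, -1111*, 0-011, 01-01*, 01-11*, 010-1*, 0101-, 011-1*, 1-111, 11-11*, 111-1*, 1111-
[col 2] -1-11, -11-1, 01--1
Prime implicants: -1-11, -11-1, 0-011, 01--1, 0101-, 1-111, 11000, 1111-

0-011, 0101-, 1-111, 11000, 1111-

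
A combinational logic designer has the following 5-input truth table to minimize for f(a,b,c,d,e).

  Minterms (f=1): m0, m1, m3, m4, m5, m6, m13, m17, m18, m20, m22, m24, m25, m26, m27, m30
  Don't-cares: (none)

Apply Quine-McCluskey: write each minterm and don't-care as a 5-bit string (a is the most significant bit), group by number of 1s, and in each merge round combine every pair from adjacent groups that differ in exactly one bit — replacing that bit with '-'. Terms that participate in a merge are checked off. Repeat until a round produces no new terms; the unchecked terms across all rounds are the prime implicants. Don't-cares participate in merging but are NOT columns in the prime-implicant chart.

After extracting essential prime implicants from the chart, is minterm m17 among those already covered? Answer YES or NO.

NO

Round 0: 00000✓ 00001✓ 00011✓ 00100✓ 00101✓ 00110✓ 01101✓ 10001✓ 10010✓ 10100✓ 10110✓ 11000✓ 11001✓ 11010✓ 11011✓ 11110✓
Round 1: -0001 -0100✓ -0110✓ 0-101 00-00✓ 00-01✓ 000-1 0000-✓ 001-0✓ 0010-✓ 1-001 1-010✓ 1-110✓ 10-10✓ 101-0✓ 11-10✓ 110-0✓ 110-1✓ 1100-✓ 1101-✓
Round 2: -01-0 00-0- 1--10 110--
PIs = {-0001, -01-0, 0-101, 00-0-, 000-1, 1--10, 1-001, 110--}
Coverage chart:
  m0: 00-0- ←essential
  m1: -0001,00-0-,000-1
  m3: 000-1 ←essential
  m4: -01-0,00-0-
  m5: 0-101,00-0-
  m6: -01-0 ←essential
  m13: 0-101 ←essential
  m17: -0001,1-001
  m18: 1--10 ←essential
  m20: -01-0 ←essential
  m22: -01-0,1--10
  m24: 110-- ←essential
  m25: 1-001,110--
  m26: 1--10,110--
  m27: 110-- ←essential
  m30: 1--10 ←essential
Essential: -01-0, 0-101, 00-0-, 000-1, 1--10, 110--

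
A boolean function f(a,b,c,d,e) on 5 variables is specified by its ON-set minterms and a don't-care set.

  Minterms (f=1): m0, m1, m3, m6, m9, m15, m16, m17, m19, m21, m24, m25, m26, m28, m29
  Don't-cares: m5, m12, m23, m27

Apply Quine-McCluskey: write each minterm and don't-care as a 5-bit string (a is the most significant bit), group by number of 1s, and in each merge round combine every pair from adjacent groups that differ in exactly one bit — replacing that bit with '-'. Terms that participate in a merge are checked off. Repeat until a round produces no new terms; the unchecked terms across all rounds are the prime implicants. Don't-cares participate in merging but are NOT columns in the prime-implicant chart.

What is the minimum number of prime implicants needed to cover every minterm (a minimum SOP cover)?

size-2^0 implicants → 00000(✓)  00001(✓)  00011(✓)  00101(✓)  00110  01001(✓)  01100(✓)  01111  10000(✓)  10001(✓)  10011(✓)  10101(✓)  10111(✓)  11000(✓)  11001(✓)  11010(✓)  11011(✓)  11100(✓)  11101(✓)
size-2^1 implicants → -0000(✓)  -0001(✓)  -0011(✓)  -0101(✓)  -1001(✓)  -1100  0-001(✓)  00-01(✓)  000-1(✓)  0000-(✓)  1-000(✓)  1-001(✓)  1-011(✓)  1-101(✓)  10-01(✓)  10-11(✓)  100-1(✓)  1000-(✓)  101-1(✓)  11-00(✓)  11-01(✓)  110-0(✓)  110-1(✓)  1100-(✓)  1101-(✓)  1110-(✓)
size-2^2 implicants → --001  -0-01  -00-1  -000-  1--01  1-0-1  1-00-  10--1  11-0-  110--
Unchecked terms (primes): --001, -0-01, -00-1, -000-, -1100, 00110, 01111, 1--01, 1-0-1, 1-00-, 10--1, 11-0-, 110--
Minterm coverage:
  m0 ⊆ -000- [E]
  m1 ⊆ --001,-0-01,-00-1,-000-
  m3 ⊆ -00-1 [E]
  m6 ⊆ 00110 [E]
  m9 ⊆ --001 [E]
  m15 ⊆ 01111 [E]
  m16 ⊆ -000-,1-00-
  m17 ⊆ --001,-0-01,-00-1,-000-,1--01,1-0-1,1-00-,10--1
  m19 ⊆ -00-1,1-0-1,10--1
  m21 ⊆ -0-01,1--01,10--1
  m24 ⊆ 1-00-,11-0-,110--
  m25 ⊆ --001,1--01,1-0-1,1-00-,11-0-,110--
  m26 ⊆ 110-- [E]
  m28 ⊆ -1100,11-0-
  m29 ⊆ 1--01,11-0-
E = {--001, -00-1, -000-, 00110, 01111, 110--}
Petrick residual → -0-01, 11-0-
Cover = c'd'e + b'd'e + b'c'e + b'c'd' + a'b'cde' + a'bcde + abd' + abc'  |cover|=8

8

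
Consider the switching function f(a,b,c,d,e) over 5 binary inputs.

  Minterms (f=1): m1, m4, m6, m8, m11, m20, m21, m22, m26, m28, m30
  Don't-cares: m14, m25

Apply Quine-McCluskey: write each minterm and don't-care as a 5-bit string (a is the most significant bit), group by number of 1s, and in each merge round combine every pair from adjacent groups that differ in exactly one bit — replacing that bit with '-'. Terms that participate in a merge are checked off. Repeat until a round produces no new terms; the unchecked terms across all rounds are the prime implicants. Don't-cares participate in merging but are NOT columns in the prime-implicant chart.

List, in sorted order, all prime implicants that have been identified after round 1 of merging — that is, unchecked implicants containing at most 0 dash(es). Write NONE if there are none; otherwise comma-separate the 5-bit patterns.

size-2^0 implicants → 00001  00100(✓)  00110(✓)  01000  01011  01110(✓)  10100(✓)  10101(✓)  10110(✓)  11001  11010(✓)  11100(✓)  11110(✓)
size-2^1 implicants → -0100(✓)  -0110(✓)  -1110(✓)  0-110(✓)  001-0(✓)  1-100(✓)  1-110(✓)  101-0(✓)  1010-  11-10  111-0(✓)
size-2^2 implicants → --110  -01-0  1-1-0
Unchecked terms (primes): --110, -01-0, 00001, 01000, 01011, 1-1-0, 1010-, 11-10, 11001

00001, 01000, 01011, 11001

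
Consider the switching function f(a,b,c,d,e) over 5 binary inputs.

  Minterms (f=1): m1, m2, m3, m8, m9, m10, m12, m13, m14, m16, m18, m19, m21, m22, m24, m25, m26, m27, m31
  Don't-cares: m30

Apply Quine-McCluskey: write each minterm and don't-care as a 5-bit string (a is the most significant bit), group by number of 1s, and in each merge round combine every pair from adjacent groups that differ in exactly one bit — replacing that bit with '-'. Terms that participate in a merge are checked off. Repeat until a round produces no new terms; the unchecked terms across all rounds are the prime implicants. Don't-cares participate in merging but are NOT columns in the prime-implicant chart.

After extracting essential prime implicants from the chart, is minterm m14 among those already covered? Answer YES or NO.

Round 0: 00001✓ 00010✓ 00011✓ 01000✓ 01001✓ 01010✓ 01100✓ 01101✓ 01110✓ 10000✓ 10010✓ 10011✓ 10101 10110✓ 11000✓ 11001✓ 11010✓ 11011✓ 11110✓ 11111✓
Round 1: -0010✓ -0011✓ -1000✓ -1001✓ -1010✓ -1110✓ 0-001 0-010✓ 000-1 0001-✓ 01-00✓ 01-01✓ 01-10✓ 010-0✓ 0100-✓ 011-0✓ 0110-✓ 1-000✓ 1-010✓ 1-011✓ 1-110✓ 10-10✓ 100-0✓ 1001-✓ 11-10✓ 11-11✓ 110-0✓ 110-1✓ 1100-✓ 1101-✓ 1111-✓
Round 2: --010 -001- -1-10 -10-0 -100- 01--0 01-0- 1--10 1-0-0 1-01- 11-1- 110--
PIs = {--010, -001-, -1-10, -10-0, -100-, 0-001, 000-1, 01--0, 01-0-, 1--10, 1-0-0, 1-01-, 10101, 11-1-, 110--}
Coverage chart:
  m1: 0-001,000-1
  m2: --010,-001-
  m3: -001-,000-1
  m8: -10-0,-100-,01--0,01-0-
  m9: -100-,0-001,01-0-
  m10: --010,-1-10,-10-0,01--0
  m12: 01--0,01-0-
  m13: 01-0- ←essential
  m14: -1-10,01--0
  m16: 1-0-0 ←essential
  m18: --010,-001-,1--10,1-0-0,1-01-
  m19: -001-,1-01-
  m21: 10101 ←essential
  m22: 1--10 ←essential
  m24: -10-0,-100-,1-0-0,110--
  m25: -100-,110--
  m26: --010,-1-10,-10-0,1--10,1-0-0,1-01-,11-1-,110--
  m27: 1-01-,11-1-,110--
  m31: 11-1- ←essential
Essential: 01-0-, 1--10, 1-0-0, 10101, 11-1-

NO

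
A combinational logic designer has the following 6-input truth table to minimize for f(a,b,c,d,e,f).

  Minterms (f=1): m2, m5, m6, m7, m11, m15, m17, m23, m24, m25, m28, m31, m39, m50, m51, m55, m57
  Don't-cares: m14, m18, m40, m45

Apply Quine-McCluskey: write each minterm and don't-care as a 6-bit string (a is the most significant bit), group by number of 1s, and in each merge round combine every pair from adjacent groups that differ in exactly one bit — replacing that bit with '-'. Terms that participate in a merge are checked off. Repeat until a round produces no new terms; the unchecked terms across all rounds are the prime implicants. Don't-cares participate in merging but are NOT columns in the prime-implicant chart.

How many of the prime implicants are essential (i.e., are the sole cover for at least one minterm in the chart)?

7

Round 0: 000010✓ 000101✓ 000110✓ 000111✓ 001011✓ 001110✓ 001111✓ 010001✓ 010010✓ 010111✓ 011000✓ 011001✓ 011100✓ 011111✓ 100111✓ 101000 101101 110010✓ 110011✓ 110111✓ 111001✓
Round 1: -00111✓ -10010 -10111✓ -11001 0-0010 0-0111✓ 0-1111✓ 00-110✓ 00-111✓ 000-10 0001-1 00011-✓ 001-11 00111-✓ 01-001 01-111✓ 011-00 01100- 1-0111✓ 110-11 11001-
Round 2: --0111 0--111 00-11-
PIs = {--0111, -10010, -11001, 0--111, 0-0010, 00-11-, 000-10, 0001-1, 001-11, 01-001, 011-00, 01100-, 101000, 101101, 110-11, 11001-}
Coverage chart:
  m2: 0-0010,000-10
  m5: 0001-1 ←essential
  m6: 00-11-,000-10
  m7: --0111,0--111,00-11-,0001-1
  m11: 001-11 ←essential
  m15: 0--111,00-11-,001-11
  m17: 01-001 ←essential
  m23: --0111,0--111
  m24: 011-00,01100-
  m25: -11001,01-001,01100-
  m28: 011-00 ←essential
  m31: 0--111 ←essential
  m39: --0111 ←essential
  m50: -10010,11001-
  m51: 110-11,11001-
  m55: --0111,110-11
  m57: -11001 ←essential
Essential: --0111, -11001, 0--111, 0001-1, 001-11, 01-001, 011-00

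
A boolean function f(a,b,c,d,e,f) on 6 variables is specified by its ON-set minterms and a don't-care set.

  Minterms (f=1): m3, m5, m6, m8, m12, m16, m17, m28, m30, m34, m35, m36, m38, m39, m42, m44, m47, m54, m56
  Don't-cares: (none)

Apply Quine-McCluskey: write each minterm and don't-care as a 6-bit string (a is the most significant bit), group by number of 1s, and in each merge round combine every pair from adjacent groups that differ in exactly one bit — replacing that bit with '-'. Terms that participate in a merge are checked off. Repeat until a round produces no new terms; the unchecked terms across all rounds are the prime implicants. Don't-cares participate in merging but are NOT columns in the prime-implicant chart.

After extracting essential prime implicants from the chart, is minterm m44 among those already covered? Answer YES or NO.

NO

Round 0: 000011✓ 000101 000110✓ 001000✓ 001100✓ 010000✓ 010001✓ 011100✓ 011110✓ 100010✓ 100011✓ 100100✓ 100110✓ 100111✓ 101010✓ 101100✓ 101111✓ 110110✓ 111000
Round 1: -00011 -00110 -01100 0-1100 001-00 01000- 0111-0 1-0110 10-010 10-100 10-111 100-10✓ 100-11✓ 10001-✓ 1001-0 10011-✓
Round 2: 100-1-
PIs = {-00011, -00110, -01100, 0-1100, 000101, 001-00, 01000-, 0111-0, 1-0110, 10-010, 10-100, 10-111, 100-1-, 1001-0, 111000}
Coverage chart:
  m3: -00011 ←essential
  m5: 000101 ←essential
  m6: -00110 ←essential
  m8: 001-00 ←essential
  m12: -01100,0-1100,001-00
  m16: 01000- ←essential
  m17: 01000- ←essential
  m28: 0-1100,0111-0
  m30: 0111-0 ←essential
  m34: 10-010,100-1-
  m35: -00011,100-1-
  m36: 10-100,1001-0
  m38: -00110,1-0110,100-1-,1001-0
  m39: 10-111,100-1-
  m42: 10-010 ←essential
  m44: -01100,10-100
  m47: 10-111 ←essential
  m54: 1-0110 ←essential
  m56: 111000 ←essential
Essential: -00011, -00110, 000101, 001-00, 01000-, 0111-0, 1-0110, 10-010, 10-111, 111000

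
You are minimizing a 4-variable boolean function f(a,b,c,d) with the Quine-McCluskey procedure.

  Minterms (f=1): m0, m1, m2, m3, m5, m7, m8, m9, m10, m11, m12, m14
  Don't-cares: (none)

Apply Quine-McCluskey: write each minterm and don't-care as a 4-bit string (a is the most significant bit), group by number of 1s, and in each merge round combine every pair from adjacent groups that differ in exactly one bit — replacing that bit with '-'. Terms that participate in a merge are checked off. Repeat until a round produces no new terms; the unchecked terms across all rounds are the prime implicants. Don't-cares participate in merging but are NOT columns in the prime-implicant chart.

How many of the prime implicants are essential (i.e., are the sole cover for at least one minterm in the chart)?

3

Round 0: 0000✓ 0001✓ 0010✓ 0011✓ 0101✓ 0111✓ 1000✓ 1001✓ 1010✓ 1011✓ 1100✓ 1110✓
Round 1: -000✓ -001✓ -010✓ -011✓ 0-01✓ 0-11✓ 00-0✓ 00-1✓ 000-✓ 001-✓ 01-1✓ 1-00✓ 1-10✓ 10-0✓ 10-1✓ 100-✓ 101-✓ 11-0✓
Round 2: -0-0✓ -0-1✓ -00-✓ -01-✓ 0--1 00--✓ 1--0 10--✓
Round 3: -0--
PIs = {-0--, 0--1, 1--0}
Coverage chart:
  m0: -0-- ←essential
  m1: -0--,0--1
  m2: -0-- ←essential
  m3: -0--,0--1
  m5: 0--1 ←essential
  m7: 0--1 ←essential
  m8: -0--,1--0
  m9: -0-- ←essential
  m10: -0--,1--0
  m11: -0-- ←essential
  m12: 1--0 ←essential
  m14: 1--0 ←essential
Essential: -0--, 0--1, 1--0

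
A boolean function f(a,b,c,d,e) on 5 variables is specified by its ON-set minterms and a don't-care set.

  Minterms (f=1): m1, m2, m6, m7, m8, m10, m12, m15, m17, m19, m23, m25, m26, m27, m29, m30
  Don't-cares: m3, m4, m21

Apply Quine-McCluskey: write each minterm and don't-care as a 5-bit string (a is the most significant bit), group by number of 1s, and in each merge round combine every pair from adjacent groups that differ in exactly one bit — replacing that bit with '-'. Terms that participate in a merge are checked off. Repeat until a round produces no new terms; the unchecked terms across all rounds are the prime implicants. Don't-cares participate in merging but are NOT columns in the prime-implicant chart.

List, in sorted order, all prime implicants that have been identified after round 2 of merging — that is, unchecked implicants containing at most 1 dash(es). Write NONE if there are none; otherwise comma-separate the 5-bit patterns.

Round 0: 00001✓ 00010✓ 00011✓ 00100✓ 00110✓ 00111✓ 01000✓ 01010✓ 01100✓ 01111✓ 10001✓ 10011✓ 10101✓ 10111✓ 11001✓ 11010✓ 11011✓ 11101✓ 11110✓
Round 1: -0001✓ -0011✓ -0111✓ -1010 0-010 0-100 0-111 00-10✓ 00-11✓ 000-1✓ 0001-✓ 001-0 0011-✓ 01-00 010-0 1-001✓ 1-011✓ 1-101✓ 10-01✓ 10-11✓ 100-1✓ 101-1✓ 11-01✓ 11-10 110-1✓ 1101-
Round 2: -0-11 -00-1 00-1- 1--01 1-0-1 10--1
PIs = {-0-11, -00-1, -1010, 0-010, 0-100, 0-111, 00-1-, 001-0, 01-00, 010-0, 1--01, 1-0-1, 10--1, 11-10, 1101-}

-1010, 0-010, 0-100, 0-111, 001-0, 01-00, 010-0, 11-10, 1101-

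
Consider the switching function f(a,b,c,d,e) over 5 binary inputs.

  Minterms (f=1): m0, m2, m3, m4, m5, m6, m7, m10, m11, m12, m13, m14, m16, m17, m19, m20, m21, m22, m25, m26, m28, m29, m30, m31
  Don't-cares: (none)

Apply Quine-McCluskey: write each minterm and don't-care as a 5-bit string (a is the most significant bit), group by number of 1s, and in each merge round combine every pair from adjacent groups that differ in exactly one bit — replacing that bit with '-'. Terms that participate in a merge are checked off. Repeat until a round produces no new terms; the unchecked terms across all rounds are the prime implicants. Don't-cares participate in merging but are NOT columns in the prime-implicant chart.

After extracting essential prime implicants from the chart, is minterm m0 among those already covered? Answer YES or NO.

Round 0: 00000✓ 00010✓ 00011✓ 00100✓ 00101✓ 00110✓ 00111✓ 01010✓ 01011✓ 01100✓ 01101✓ 01110✓ 10000✓ 10001✓ 10011✓ 10100✓ 10101✓ 10110✓ 11001✓ 11010✓ 11100✓ 11101✓ 11110✓ 11111✓
Round 1: -0000✓ -0011 -0100✓ -0101✓ -0110✓ -1010✓ -1100✓ -1101✓ -1110✓ 0-010✓ 0-011✓ 0-100✓ 0-101✓ 0-110✓ 00-00✓ 00-10✓ 00-11✓ 000-0✓ 0001-✓ 001-0✓ 001-1✓ 0010-✓ 0011-✓ 01-10✓ 0101-✓ 011-0✓ 0110-✓ 1-001✓ 1-100✓ 1-101✓ 1-110✓ 10-00✓ 10-01✓ 100-1 1000-✓ 101-0✓ 1010-✓ 11-01✓ 11-10✓ 111-0✓ 111-1✓ 1110-✓ 1111-✓
Round 2: --100✓ --101✓ --110✓ -0-00 -01-0✓ -010-✓ -1-10 -11-0✓ -110-✓ 0--10 0-01- 0-1-0✓ 0-10-✓ 00--0 00-1- 001-- 1--01 1-1-0✓ 1-10-✓ 10-0- 111--
Round 3: --1-0 --10-
PIs = {--1-0, --10-, -0-00, -0011, -1-10, 0--10, 0-01-, 00--0, 00-1-, 001--, 1--01, 10-0-, 100-1, 111--}
Coverage chart:
  m0: -0-00,00--0
  m2: 0--10,0-01-,00--0,00-1-
  m3: -0011,0-01-,00-1-
  m4: --1-0,--10-,-0-00,00--0,001--
  m5: --10-,001--
  m6: --1-0,0--10,00--0,00-1-,001--
  m7: 00-1-,001--
  m10: -1-10,0--10,0-01-
  m11: 0-01- ←essential
  m12: --1-0,--10-
  m13: --10- ←essential
  m14: --1-0,-1-10,0--10
  m16: -0-00,10-0-
  m17: 1--01,10-0-,100-1
  m19: -0011,100-1
  m20: --1-0,--10-,-0-00,10-0-
  m21: --10-,1--01,10-0-
  m22: --1-0 ←essential
  m25: 1--01 ←essential
  m26: -1-10 ←essential
  m28: --1-0,--10-,111--
  m29: --10-,1--01,111--
  m30: --1-0,-1-10,111--
  m31: 111-- ←essential
Essential: --1-0, --10-, -1-10, 0-01-, 1--01, 111--

NO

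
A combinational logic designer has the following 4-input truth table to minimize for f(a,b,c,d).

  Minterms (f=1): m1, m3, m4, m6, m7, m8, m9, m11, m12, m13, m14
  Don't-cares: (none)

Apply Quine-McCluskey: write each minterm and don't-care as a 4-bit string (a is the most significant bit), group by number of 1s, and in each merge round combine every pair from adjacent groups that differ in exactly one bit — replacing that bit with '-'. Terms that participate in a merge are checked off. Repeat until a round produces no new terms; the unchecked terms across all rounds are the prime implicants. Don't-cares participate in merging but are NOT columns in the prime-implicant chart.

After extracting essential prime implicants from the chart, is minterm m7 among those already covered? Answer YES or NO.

NO

size-2^0 implicants → 0001(✓)  0011(✓)  0100(✓)  0110(✓)  0111(✓)  1000(✓)  1001(✓)  1011(✓)  1100(✓)  1101(✓)  1110(✓)
size-2^1 implicants → -001(✓)  -011(✓)  -100(✓)  -110(✓)  0-11  00-1(✓)  01-0(✓)  011-  1-00(✓)  1-01(✓)  10-1(✓)  100-(✓)  11-0(✓)  110-(✓)
size-2^2 implicants → -0-1  -1-0  1-0-
Unchecked terms (primes): -0-1, -1-0, 0-11, 011-, 1-0-
Minterm coverage:
  m1 ⊆ -0-1 [E]
  m3 ⊆ -0-1,0-11
  m4 ⊆ -1-0 [E]
  m6 ⊆ -1-0,011-
  m7 ⊆ 0-11,011-
  m8 ⊆ 1-0- [E]
  m9 ⊆ -0-1,1-0-
  m11 ⊆ -0-1 [E]
  m12 ⊆ -1-0,1-0-
  m13 ⊆ 1-0- [E]
  m14 ⊆ -1-0 [E]
E = {-0-1, -1-0, 1-0-}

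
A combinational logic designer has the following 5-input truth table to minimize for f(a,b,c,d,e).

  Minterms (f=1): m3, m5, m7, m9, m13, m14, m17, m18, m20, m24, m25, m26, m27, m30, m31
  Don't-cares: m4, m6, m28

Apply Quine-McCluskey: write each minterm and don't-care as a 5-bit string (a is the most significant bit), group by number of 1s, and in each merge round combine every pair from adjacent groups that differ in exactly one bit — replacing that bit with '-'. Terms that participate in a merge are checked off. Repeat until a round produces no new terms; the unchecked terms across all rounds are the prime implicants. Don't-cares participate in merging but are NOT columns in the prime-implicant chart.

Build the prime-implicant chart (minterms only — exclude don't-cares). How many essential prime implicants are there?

4

size-2^0 implicants → 00011(✓)  00100(✓)  00101(✓)  00110(✓)  00111(✓)  01001(✓)  01101(✓)  01110(✓)  10001(✓)  10010(✓)  10100(✓)  11000(✓)  11001(✓)  11010(✓)  11011(✓)  11100(✓)  11110(✓)  11111(✓)
size-2^1 implicants → -0100  -1001  -1110  0-101  0-110  00-11  001-0(✓)  001-1(✓)  0010-(✓)  0011-(✓)  01-01  1-001  1-010  1-100  11-00(✓)  11-10(✓)  11-11(✓)  110-0(✓)  110-1(✓)  1100-(✓)  1101-(✓)  111-0(✓)  1111-(✓)
size-2^2 implicants → 001--  11--0  11-1-  110--
Unchecked terms (primes): -0100, -1001, -1110, 0-101, 0-110, 00-11, 001--, 01-01, 1-001, 1-010, 1-100, 11--0, 11-1-, 110--
Minterm coverage:
  m3 ⊆ 00-11 [E]
  m5 ⊆ 0-101,001--
  m7 ⊆ 00-11,001--
  m9 ⊆ -1001,01-01
  m13 ⊆ 0-101,01-01
  m14 ⊆ -1110,0-110
  m17 ⊆ 1-001 [E]
  m18 ⊆ 1-010 [E]
  m20 ⊆ -0100,1-100
  m24 ⊆ 11--0,110--
  m25 ⊆ -1001,1-001,110--
  m26 ⊆ 1-010,11--0,11-1-,110--
  m27 ⊆ 11-1-,110--
  m30 ⊆ -1110,11--0,11-1-
  m31 ⊆ 11-1- [E]
E = {00-11, 1-001, 1-010, 11-1-}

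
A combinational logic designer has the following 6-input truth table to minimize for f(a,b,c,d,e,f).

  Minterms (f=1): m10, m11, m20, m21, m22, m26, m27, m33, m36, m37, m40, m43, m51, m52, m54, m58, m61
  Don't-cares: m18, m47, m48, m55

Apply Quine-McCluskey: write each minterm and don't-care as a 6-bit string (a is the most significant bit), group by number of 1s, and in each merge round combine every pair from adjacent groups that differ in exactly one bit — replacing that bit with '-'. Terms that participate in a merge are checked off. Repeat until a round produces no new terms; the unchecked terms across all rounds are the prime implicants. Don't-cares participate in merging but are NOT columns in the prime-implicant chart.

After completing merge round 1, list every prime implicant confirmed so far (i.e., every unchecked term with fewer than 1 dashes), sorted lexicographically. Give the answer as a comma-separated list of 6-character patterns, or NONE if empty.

Round 0: 001010✓ 001011✓ 010010✓ 010100✓ 010101✓ 010110✓ 011010✓ 011011✓ 100001✓ 100100✓ 100101✓ 101000 101011✓ 101111✓ 110000✓ 110011✓ 110100✓ 110110✓ 110111✓ 111010✓ 111101
Round 1: -01011 -10100✓ -10110✓ -11010 0-1010✓ 0-1011✓ 00101-✓ 01-010 010-10 0101-0✓ 01010- 01101-✓ 1-0100 100-01 10010- 101-11 110-00 110-11 1101-0✓ 11011-
Round 2: -101-0 0-101-
PIs = {-01011, -101-0, -11010, 0-101-, 01-010, 010-10, 01010-, 1-0100, 100-01, 10010-, 101-11, 101000, 110-00, 110-11, 11011-, 111101}

101000, 111101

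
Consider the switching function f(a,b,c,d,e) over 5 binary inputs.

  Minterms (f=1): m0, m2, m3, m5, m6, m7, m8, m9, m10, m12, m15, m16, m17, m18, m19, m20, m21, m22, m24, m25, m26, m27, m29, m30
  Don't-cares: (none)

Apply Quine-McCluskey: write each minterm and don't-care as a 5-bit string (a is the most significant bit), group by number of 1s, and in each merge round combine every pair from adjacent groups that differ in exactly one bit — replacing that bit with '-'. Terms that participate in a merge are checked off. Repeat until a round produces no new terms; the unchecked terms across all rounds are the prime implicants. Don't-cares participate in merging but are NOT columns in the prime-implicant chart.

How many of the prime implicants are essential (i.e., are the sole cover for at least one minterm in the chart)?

[col 0] 00000*, 00010*, 00011*, 00101*, 00110*, 00111*, 01000*, 01001*, 01010*, 01100*, 01111*, 10000*, 10001*, 10010*, 10011*, 10100*, 10101*, 10110*, 11000*, 11001*, 11010*, 11011*, 11101*, 11110*
[col 1] -0000*, -0010*, -0011*, -0101, -0110*, -1000*, -1001*, -1010*, 0-000*, 0-010*, 0-111, 00-10*, 00-11*, 000-0*, 0001-*, 001-1, 0011-*, 01-00, 010-0*, 0100-*, 1-000*, 1-001*, 1-010*, 1-011*, 1-101*, 1-110*, 10-00*, 10-01*, 10-10*, 100-0*, 100-1*, 1000-*, 1001-*, 101-0*, 1010-*, 11-01*, 11-10*, 110-0*, 110-1*, 1100-*, 1101-*
[col 2] --000*, --010*, -0-10, -00-0*, -001-, -10-0*, -100-, 0-0-0*, 00-1-, 1--01, 1--10, 1-0-0*, 1-0-1*, 1-00-*, 1-01-*, 10--0, 10-0-, 100--*, 110--*
[col 3] --0-0, 1-0--
Prime implicants: --0-0, -0-10, -001-, -0101, -100-, 0-111, 00-1-, 001-1, 01-00, 1--01, 1--10, 1-0--, 10--0, 10-0-
PI chart (minterm → PIs covering it):
  0 | --0-0  (sole → essential)
  2 | --0-0,-0-10,-001-,00-1-
  3 | -001-,00-1-
  5 | -0101,001-1
  6 | -0-10,00-1-
  7 | 0-111,00-1-,001-1
  8 | --0-0,-100-,01-00
  9 | -100-  (sole → essential)
  10 | --0-0  (sole → essential)
  12 | 01-00  (sole → essential)
  15 | 0-111  (sole → essential)
  16 | --0-0,1-0--,10--0,10-0-
  17 | 1--01,1-0--,10-0-
  18 | --0-0,-0-10,-001-,1--10,1-0--,10--0
  19 | -001-,1-0--
  20 | 10--0,10-0-
  21 | -0101,1--01,10-0-
  22 | -0-10,1--10,10--0
  24 | --0-0,-100-,1-0--
  25 | -100-,1--01,1-0--
  26 | --0-0,1--10,1-0--
  27 | 1-0--  (sole → essential)
  29 | 1--01  (sole → essential)
  30 | 1--10  (sole → essential)
Essential prime implicants: --0-0, -100-, 0-111, 01-00, 1--01, 1--10, 1-0--

7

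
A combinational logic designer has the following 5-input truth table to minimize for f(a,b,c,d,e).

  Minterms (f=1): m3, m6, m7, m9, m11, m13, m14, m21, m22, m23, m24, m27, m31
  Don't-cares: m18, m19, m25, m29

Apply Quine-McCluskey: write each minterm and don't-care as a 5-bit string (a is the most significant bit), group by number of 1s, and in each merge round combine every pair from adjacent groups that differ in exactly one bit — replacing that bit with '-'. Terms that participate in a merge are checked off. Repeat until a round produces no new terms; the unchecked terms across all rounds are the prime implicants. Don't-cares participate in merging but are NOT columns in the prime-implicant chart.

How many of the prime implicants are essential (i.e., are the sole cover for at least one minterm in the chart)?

size-2^0 implicants → 00011(✓)  00110(✓)  00111(✓)  01001(✓)  01011(✓)  01101(✓)  01110(✓)  10010(✓)  10011(✓)  10101(✓)  10110(✓)  10111(✓)  11000(✓)  11001(✓)  11011(✓)  11101(✓)  11111(✓)
size-2^1 implicants → -0011(✓)  -0110(✓)  -0111(✓)  -1001(✓)  -1011(✓)  -1101(✓)  0-011(✓)  0-110  00-11(✓)  0011-(✓)  01-01(✓)  010-1(✓)  1-011(✓)  1-101(✓)  1-111(✓)  10-10(✓)  10-11(✓)  1001-(✓)  101-1(✓)  1011-(✓)  11-01(✓)  11-11(✓)  110-1(✓)  1100-  111-1(✓)
size-2^2 implicants → --011  -0-11  -011-  -1-01  -10-1  1--11  1-1-1  10-1-  11--1
Unchecked terms (primes): --011, -0-11, -011-, -1-01, -10-1, 0-110, 1--11, 1-1-1, 10-1-, 11--1, 1100-
Minterm coverage:
  m3 ⊆ --011,-0-11
  m6 ⊆ -011-,0-110
  m7 ⊆ -0-11,-011-
  m9 ⊆ -1-01,-10-1
  m11 ⊆ --011,-10-1
  m13 ⊆ -1-01 [E]
  m14 ⊆ 0-110 [E]
  m21 ⊆ 1-1-1 [E]
  m22 ⊆ -011-,10-1-
  m23 ⊆ -0-11,-011-,1--11,1-1-1,10-1-
  m24 ⊆ 1100- [E]
  m27 ⊆ --011,-10-1,1--11,11--1
  m31 ⊆ 1--11,1-1-1,11--1
E = {-1-01, 0-110, 1-1-1, 1100-}

4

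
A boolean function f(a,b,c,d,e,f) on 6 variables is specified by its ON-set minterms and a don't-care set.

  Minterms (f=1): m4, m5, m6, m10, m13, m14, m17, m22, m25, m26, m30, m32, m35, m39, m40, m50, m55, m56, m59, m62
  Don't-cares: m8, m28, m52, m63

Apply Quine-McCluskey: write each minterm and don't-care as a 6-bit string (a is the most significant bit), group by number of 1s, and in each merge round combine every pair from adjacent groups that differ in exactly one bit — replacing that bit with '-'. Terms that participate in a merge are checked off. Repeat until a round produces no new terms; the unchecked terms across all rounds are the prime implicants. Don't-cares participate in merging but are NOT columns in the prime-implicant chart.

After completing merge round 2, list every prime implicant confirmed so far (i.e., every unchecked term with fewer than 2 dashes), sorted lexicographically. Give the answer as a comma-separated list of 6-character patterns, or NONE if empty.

[col 0] 000100*, 000101*, 000110*, 001000*, 001010*, 001101*, 001110*, 010001*, 010110*, 011001*, 011010*, 011100*, 011110*, 100000*, 100011*, 100111*, 101000*, 110010, 110100, 110111*, 111000*, 111011*, 111110*, 111111*
[col 1] -01000, -11110, 0-0110*, 0-1010*, 0-1110*, 00-101, 00-110*, 0001-0, 00010-, 001-10*, 0010-0, 01-001, 01-110*, 011-10*, 0111-0, 1-0111, 1-1000, 10-000, 100-11, 11-111, 111-11, 11111-
[col 2] 0--110, 0-1-10
Prime implicants: -01000, -11110, 0--110, 0-1-10, 00-101, 0001-0, 00010-, 0010-0, 01-001, 0111-0, 1-0111, 1-1000, 10-000, 100-11, 11-111, 110010, 110100, 111-11, 11111-

-01000, -11110, 00-101, 0001-0, 00010-, 0010-0, 01-001, 0111-0, 1-0111, 1-1000, 10-000, 100-11, 11-111, 110010, 110100, 111-11, 11111-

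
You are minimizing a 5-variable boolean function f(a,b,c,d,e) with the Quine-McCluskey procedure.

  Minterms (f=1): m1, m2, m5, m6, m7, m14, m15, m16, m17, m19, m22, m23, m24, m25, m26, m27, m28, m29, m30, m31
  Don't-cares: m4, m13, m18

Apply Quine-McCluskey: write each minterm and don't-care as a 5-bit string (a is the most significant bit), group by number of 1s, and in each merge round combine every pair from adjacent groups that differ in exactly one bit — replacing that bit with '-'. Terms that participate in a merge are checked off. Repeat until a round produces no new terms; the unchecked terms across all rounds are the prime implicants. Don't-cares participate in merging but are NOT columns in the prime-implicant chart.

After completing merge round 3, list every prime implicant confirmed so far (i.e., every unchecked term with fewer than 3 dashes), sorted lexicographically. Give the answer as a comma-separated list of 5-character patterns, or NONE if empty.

-0-10, -0001, -11-1, 0-1-1, 00-01, 001--

size-2^0 implicants → 00001(✓)  00010(✓)  00100(✓)  00101(✓)  00110(✓)  00111(✓)  01101(✓)  01110(✓)  01111(✓)  10000(✓)  10001(✓)  10010(✓)  10011(✓)  10110(✓)  10111(✓)  11000(✓)  11001(✓)  11010(✓)  11011(✓)  11100(✓)  11101(✓)  11110(✓)  11111(✓)
size-2^1 implicants → -0001  -0010(✓)  -0110(✓)  -0111(✓)  -1101(✓)  -1110(✓)  -1111(✓)  0-101(✓)  0-110(✓)  0-111(✓)  00-01  00-10(✓)  001-0(✓)  001-1(✓)  0010-(✓)  0011-(✓)  011-1(✓)  0111-(✓)  1-000(✓)  1-001(✓)  1-010(✓)  1-011(✓)  1-110(✓)  1-111(✓)  10-10(✓)  10-11(✓)  100-0(✓)  100-1(✓)  1000-(✓)  1001-(✓)  1011-(✓)  11-00(✓)  11-01(✓)  11-10(✓)  11-11(✓)  110-0(✓)  110-1(✓)  1100-(✓)  1101-(✓)  111-0(✓)  111-1(✓)  1110-(✓)  1111-(✓)
size-2^2 implicants → --110(✓)  --111(✓)  -0-10  -011-(✓)  -11-1  -111-(✓)  0-1-1  0-11-(✓)  001--  1--10(✓)  1--11(✓)  1-0-0(✓)  1-0-1(✓)  1-00-(✓)  1-01-(✓)  1-11-(✓)  10-1-(✓)  100--(✓)  11--0(✓)  11--1(✓)  11-0-(✓)  11-1-(✓)  110--(✓)  111--(✓)
size-2^3 implicants → --11-  1--1-  1-0--  11---
Unchecked terms (primes): --11-, -0-10, -0001, -11-1, 0-1-1, 00-01, 001--, 1--1-, 1-0--, 11---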